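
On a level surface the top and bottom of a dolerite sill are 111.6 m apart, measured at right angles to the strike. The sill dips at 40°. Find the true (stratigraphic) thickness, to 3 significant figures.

True thickness t = w · sin(dip) = 111.6 × sin 40°
t = 111.6 × 0.6428 = 71.735 m

71.7 m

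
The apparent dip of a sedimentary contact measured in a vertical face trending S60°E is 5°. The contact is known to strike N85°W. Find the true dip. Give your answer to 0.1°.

β = acute angle between strike N85°W and section S60°E = 25°.
tan δ = tan α / sin β = tan 5° / sin 25° = 0.0875 / 0.4226 = 0.2070
δ = arctan(0.2070) = 11.70°

11.7°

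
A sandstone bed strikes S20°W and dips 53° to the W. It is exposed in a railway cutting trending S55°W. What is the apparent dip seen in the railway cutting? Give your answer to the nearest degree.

Angle between strike (S20°W) and section (S55°W): β = 35°.
tan(apparent dip) = tan 53° · sin 35° = 0.7612
α = arctan(0.7612) = 37.28°

37°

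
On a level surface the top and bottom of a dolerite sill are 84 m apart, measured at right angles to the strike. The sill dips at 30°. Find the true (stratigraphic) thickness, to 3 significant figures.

42.0 m

True thickness t = w · sin(dip) = 84 × sin 30°
t = 84 × 0.5000 = 42.000 m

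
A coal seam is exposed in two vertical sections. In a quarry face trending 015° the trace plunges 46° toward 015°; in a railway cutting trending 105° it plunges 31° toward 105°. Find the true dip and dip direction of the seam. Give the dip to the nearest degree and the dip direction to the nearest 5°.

The two traces are lines in the plane: v₁ = (sin 15°·cos 46°, cos 15°·cos 46°, −sin 46°), v₂ = (sin 105°·cos 31°, cos 105°·cos 31°, −sin 31°).
The plane normal is n = v₁ × v₂ ∝ (0.505, 0.503, 0.595).
Dip δ = arctan(|n_h|/n_z) = arctan(0.713/0.595) = 50.1°.
Dip direction = azimuth of (n_x, n_y) = atan2(0.505, 0.503) = 45°.

true dip 50°, dip direction 045°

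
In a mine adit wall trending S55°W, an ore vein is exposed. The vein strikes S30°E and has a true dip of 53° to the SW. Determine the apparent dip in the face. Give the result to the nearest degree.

The strike is S30°E and the section trends S55°W; the acute angle between them is β = 85°.
tan α = tan 53° × sin 85° = 1.3270 × 0.9962 = 1.3220
α = arctan(1.3220) = 52.89°

53°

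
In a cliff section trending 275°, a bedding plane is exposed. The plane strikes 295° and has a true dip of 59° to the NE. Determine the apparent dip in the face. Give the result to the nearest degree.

Angle between strike (295°) and section (275°): β = 20°.
tan α = tan 59° × sin 20° = 1.6643 × 0.3420 = 0.5692
apparent dip = arctan 0.5692 = 29.65°

30°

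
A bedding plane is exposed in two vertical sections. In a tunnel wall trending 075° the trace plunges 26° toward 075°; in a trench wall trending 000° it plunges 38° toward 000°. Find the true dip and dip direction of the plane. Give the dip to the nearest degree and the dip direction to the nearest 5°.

The two traces are lines in the plane: v₁ = (sin 75°·cos 26°, cos 75°·cos 26°, −sin 26°), v₂ = (sin 0°·cos 38°, cos 0°·cos 38°, −sin 38°).
n = v₁ × v₂ = (0.202, 0.534, 0.684) (taken with n_z > 0).
Dip δ = arctan(|n_h|/n_z) = arctan(0.571/0.684) = 39.9°.
Dip direction = atan2(0.202, 0.534) = 21° (azimuth of n's horizontal projection).

true dip 40°, dip direction 020°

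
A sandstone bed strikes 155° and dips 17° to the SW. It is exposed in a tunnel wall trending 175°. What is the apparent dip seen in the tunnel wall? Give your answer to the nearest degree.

The strike is 155° and the section trends 175°; the acute angle between them is β = 20°.
tan(apparent dip) = tan 17° · sin 20° = 0.1046
apparent dip = arctan 0.1046 = 5.97°

6°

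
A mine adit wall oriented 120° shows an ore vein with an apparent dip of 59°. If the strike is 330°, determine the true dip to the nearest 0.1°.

73.3°

β = acute angle between strike 330° and section 120° = 30°.
tan(true dip) = tan 59° / sin 30° = 3.3286
true dip = arctan 3.3286 = 73.28°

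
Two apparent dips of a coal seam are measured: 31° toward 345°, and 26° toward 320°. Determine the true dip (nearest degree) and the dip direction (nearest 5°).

Each apparent-dip line lies in the plane. As unit vectors (x east, y north, z up), v₁ plunges 31°→345° and v₂ plunges 26°→320°.
The plane normal is n = v₁ × v₂ ∝ (-0.008, 0.200, 0.326).
True dip = arccos(n_z / |n|) = arccos(0.8515) = 31.6°.
The horizontal component of n points toward azimuth atan2(n_x, n_y) = 358°, the dip direction.

true dip 32°, dip direction 000°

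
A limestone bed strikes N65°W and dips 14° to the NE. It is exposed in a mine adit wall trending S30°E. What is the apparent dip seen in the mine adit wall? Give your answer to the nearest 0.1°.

8.1°

The section lies 35° from the strike.
tan(apparent dip) = tan 14° · sin 35° = 0.1430
α = arctan(0.1430) = 8.14°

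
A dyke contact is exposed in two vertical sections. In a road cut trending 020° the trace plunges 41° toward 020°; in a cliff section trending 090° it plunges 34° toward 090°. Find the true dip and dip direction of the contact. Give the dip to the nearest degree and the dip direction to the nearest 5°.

The two traces are lines in the plane: v₁ = (sin 20°·cos 41°, cos 20°·cos 41°, −sin 41°), v₂ = (sin 90°·cos 34°, cos 90°·cos 34°, −sin 34°).
The plane normal is n = v₁ × v₂ ∝ (0.397, 0.400, 0.588).
True dip = arccos(n_z / |n|) = arccos(0.7223) = 43.8°.
The horizontal component of n points toward azimuth atan2(n_x, n_y) = 45°, the dip direction.

true dip 44°, dip direction 045°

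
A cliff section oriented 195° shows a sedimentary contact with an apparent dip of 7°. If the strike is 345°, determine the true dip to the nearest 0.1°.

13.8°

The section is 30° from the strike.
tan δ = tan α / sin β = tan 7° / sin 30° = 0.1228 / 0.5000 = 0.2456
true dip = arctan 0.2456 = 13.80°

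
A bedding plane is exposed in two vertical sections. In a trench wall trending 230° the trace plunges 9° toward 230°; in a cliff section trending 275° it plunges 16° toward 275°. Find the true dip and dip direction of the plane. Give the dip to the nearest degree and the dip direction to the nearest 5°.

Represent each trace as a vector plunging at its apparent dip toward its trend (east-north-up frame): v₁ = (-0.757, -0.635, -0.156), v₂ = (-0.958, 0.084, -0.276).
Cross product v₁ × v₂ gives the pole to the plane: n ∝ (-0.188, 0.059, 0.671).
tan δ = √(n_x²+n_y²)/n_z = 0.197/0.671, so δ = 16.4°.
Dip direction = atan2(-0.188, 0.059) = 287° (azimuth of n's horizontal projection).

true dip 16°, dip direction 285°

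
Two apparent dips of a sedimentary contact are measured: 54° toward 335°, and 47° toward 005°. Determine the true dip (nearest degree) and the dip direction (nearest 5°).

Each apparent-dip line lies in the plane. As unit vectors (x east, y north, z up), v₁ plunges 54°→335° and v₂ plunges 47°→005°.
Cross product v₁ × v₂ gives the pole to the plane: n ∝ (-0.160, 0.230, 0.200).
tan δ = √(n_x²+n_y²)/n_z = 0.280/0.200, so δ = 54.4°.
The horizontal component of n points toward azimuth atan2(n_x, n_y) = 325°, the dip direction.

true dip 54°, dip direction 325°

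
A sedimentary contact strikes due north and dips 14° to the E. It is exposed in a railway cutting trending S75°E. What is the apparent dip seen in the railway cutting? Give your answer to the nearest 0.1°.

13.5°

The strike is due north and the section trends S75°E; the acute angle between them is β = 75°.
tan(apparent dip) = tan 14° · sin 75° = 0.2408
apparent dip = arctan 0.2408 = 13.54°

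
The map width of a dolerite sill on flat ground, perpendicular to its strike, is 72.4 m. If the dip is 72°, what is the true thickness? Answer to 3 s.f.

True thickness t = w · sin(dip) = 72.4 × sin 72°
t = 72.4 × 0.9511 = 68.856 m

68.9 m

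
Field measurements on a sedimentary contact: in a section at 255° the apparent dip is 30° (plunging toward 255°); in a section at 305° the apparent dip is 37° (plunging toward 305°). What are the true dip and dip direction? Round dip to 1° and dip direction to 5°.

Represent each trace as a vector plunging at its apparent dip toward its trend (east-north-up frame): v₁ = (-0.837, -0.224, -0.500), v₂ = (-0.654, 0.458, -0.602).
The plane normal is n = v₁ × v₂ ∝ (-0.364, 0.176, 0.530).
tan δ = √(n_x²+n_y²)/n_z = 0.404/0.530, so δ = 37.4°.
Dip direction = atan2(-0.364, 0.176) = 296° (azimuth of n's horizontal projection).

true dip 37°, dip direction 295°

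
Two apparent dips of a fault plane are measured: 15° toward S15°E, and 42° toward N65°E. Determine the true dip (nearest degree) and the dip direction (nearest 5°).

Represent each trace as a vector plunging at its apparent dip toward its trend (east-north-up frame): v₁ = (0.250, -0.933, -0.259), v₂ = (0.674, 0.314, -0.669).
n = v₁ × v₂ = (0.706, -0.007, 0.707) (taken with n_z > 0).
True dip = arccos(n_z / |n|) = arccos(0.7078) = 44.9°.
The horizontal component of n points toward azimuth atan2(n_x, n_y) = 91°, the dip direction.

true dip 45°, dip direction 090°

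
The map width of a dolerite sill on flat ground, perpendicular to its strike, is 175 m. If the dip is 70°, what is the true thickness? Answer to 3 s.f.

True thickness t = w · sin(dip) = 175 × sin 70°
t = 175 × 0.9397 = 164.446 m

164 m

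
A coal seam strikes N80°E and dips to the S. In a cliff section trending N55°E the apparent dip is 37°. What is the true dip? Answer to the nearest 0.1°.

β = acute angle between strike N80°E and section N55°E = 25°.
tan δ = tan α / sin β = tan 37° / sin 25° = 0.7536 / 0.4226 = 1.7831
true dip = arctan 1.7831 = 60.71°

60.7°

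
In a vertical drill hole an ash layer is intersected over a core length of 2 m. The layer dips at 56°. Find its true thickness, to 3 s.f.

True thickness t = h · cos(dip) = 2 × cos 56°
t = 2 × 0.5592 = 1.118 m

1.12 m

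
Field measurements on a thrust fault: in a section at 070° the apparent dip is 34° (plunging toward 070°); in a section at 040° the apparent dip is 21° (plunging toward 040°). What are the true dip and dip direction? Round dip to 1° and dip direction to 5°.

Represent each trace as a vector plunging at its apparent dip toward its trend (east-north-up frame): v₁ = (0.779, 0.284, -0.559), v₂ = (0.600, 0.715, -0.358).
n = v₁ × v₂ = (0.298, -0.056, 0.387) (taken with n_z > 0).
tan δ = √(n_x²+n_y²)/n_z = 0.304/0.387, so δ = 38.1°.
Dip direction = atan2(0.298, -0.056) = 101° (azimuth of n's horizontal projection).

true dip 38°, dip direction 100°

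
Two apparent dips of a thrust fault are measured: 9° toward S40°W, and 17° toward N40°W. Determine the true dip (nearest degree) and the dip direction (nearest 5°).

Each apparent-dip line lies in the plane. As unit vectors (x east, y north, z up), v₁ plunges 9°→S40°W and v₂ plunges 17°→N40°W.
The plane normal is n = v₁ × v₂ ∝ (-0.336, 0.089, 0.930).
tan δ = √(n_x²+n_y²)/n_z = 0.348/0.930, so δ = 20.5°.
Dip direction = atan2(-0.336, 0.089) = 285° (azimuth of n's horizontal projection).

true dip 20°, dip direction 285°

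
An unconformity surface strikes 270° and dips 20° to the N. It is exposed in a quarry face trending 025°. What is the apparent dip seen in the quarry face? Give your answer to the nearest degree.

18°

Angle between strike (270°) and section (025°): β = 65°.
tan(apparent dip) = tan 20° · sin 65° = 0.3299
apparent dip = arctan 0.3299 = 18.26°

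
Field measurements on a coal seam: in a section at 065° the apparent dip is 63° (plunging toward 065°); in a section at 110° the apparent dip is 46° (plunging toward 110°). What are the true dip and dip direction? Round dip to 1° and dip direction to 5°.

true dip 64°, dip direction 050°

The two traces are lines in the plane: v₁ = (sin 65°·cos 63°, cos 65°·cos 63°, −sin 63°), v₂ = (sin 110°·cos 46°, cos 110°·cos 46°, −sin 46°).
The plane normal is n = v₁ × v₂ ∝ (0.350, 0.286, 0.223).
Dip δ = arctan(|n_h|/n_z) = arctan(0.452/0.223) = 63.7°.
The horizontal component of n points toward azimuth atan2(n_x, n_y) = 51°, the dip direction.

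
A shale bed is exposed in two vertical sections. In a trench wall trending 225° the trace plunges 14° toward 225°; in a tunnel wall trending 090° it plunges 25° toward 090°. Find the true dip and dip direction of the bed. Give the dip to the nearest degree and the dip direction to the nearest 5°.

true dip 43°, dip direction 150°

Each apparent-dip line lies in the plane. As unit vectors (x east, y north, z up), v₁ plunges 14°→225° and v₂ plunges 25°→090°.
The plane normal is n = v₁ × v₂ ∝ (0.290, -0.509, 0.622).
Dip δ = arctan(|n_h|/n_z) = arctan(0.586/0.622) = 43.3°.
Dip direction = atan2(0.290, -0.509) = 150° (azimuth of n's horizontal projection).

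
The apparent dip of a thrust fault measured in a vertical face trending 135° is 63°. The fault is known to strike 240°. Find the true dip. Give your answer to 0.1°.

The section is 75° from the strike.
tan(true dip) = tan 63° / sin 75° = 2.0318
δ = arctan(2.0318) = 63.80°

63.8°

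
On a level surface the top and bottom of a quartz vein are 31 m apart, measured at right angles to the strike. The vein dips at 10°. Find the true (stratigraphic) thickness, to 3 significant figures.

True thickness t = w · sin(dip) = 31 × sin 10°
t = 31 × 0.1736 = 5.383 m

5.38 m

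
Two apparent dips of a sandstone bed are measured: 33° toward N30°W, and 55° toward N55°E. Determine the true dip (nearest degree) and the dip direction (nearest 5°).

true dip 57°, dip direction 035°

Represent each trace as a vector plunging at its apparent dip toward its trend (east-north-up frame): v₁ = (-0.419, 0.726, -0.545), v₂ = (0.470, 0.329, -0.819).
Cross product v₁ × v₂ gives the pole to the plane: n ∝ (0.416, 0.599, 0.479).
True dip = arccos(n_z / |n|) = arccos(0.5490) = 56.7°.
Dip direction = azimuth of (n_x, n_y) = atan2(0.416, 0.599) = 35°.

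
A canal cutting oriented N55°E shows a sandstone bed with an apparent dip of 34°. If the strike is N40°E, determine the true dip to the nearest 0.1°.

69.0°

The section is 15° from the strike.
tan(true dip) = tan 34° / sin 15° = 2.6061
true dip = arctan 2.6061 = 69.01°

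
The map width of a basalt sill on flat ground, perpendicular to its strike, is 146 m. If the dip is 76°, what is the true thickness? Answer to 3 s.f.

142 m

True thickness t = w · sin(dip) = 146 × sin 76°
t = 146 × 0.9703 = 141.663 m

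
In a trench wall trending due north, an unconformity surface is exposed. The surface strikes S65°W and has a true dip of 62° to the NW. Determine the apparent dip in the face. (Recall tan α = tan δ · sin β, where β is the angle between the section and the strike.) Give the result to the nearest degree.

The section lies 65° from the strike.
tan α = tan 62° × sin 65° = 1.8807 × 0.9063 = 1.7045
apparent dip = arctan 1.7045 = 59.60°

60°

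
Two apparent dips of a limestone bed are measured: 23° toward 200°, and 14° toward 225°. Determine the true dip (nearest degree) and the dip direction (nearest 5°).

true dip 28°, dip direction 165°

The two traces are lines in the plane: v₁ = (sin 200°·cos 23°, cos 200°·cos 23°, −sin 23°), v₂ = (sin 225°·cos 14°, cos 225°·cos 14°, −sin 14°).
n = v₁ × v₂ = (0.059, -0.192, 0.377) (taken with n_z > 0).
True dip = arccos(n_z / |n|) = arccos(0.8829) = 28.0°.
Dip direction = azimuth of (n_x, n_y) = atan2(0.059, -0.192) = 163°.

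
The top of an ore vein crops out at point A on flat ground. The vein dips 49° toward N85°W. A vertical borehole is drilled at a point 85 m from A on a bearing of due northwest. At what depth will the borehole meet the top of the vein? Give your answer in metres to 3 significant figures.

74.9 m

The hole lies 40° from the dip direction, so the down-dip offset is 85 × cos 40° = 65.11 m.
Depth = down-dip offset × tan(dip) = 65.11 × tan 49° = 65.11 × 1.1504
Depth = 74.90 m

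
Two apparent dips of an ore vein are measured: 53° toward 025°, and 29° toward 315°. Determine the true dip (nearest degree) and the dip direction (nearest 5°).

Each apparent-dip line lies in the plane. As unit vectors (x east, y north, z up), v₁ plunges 53°→025° and v₂ plunges 29°→315°.
The plane normal is n = v₁ × v₂ ∝ (0.229, 0.617, 0.495).
Dip δ = arctan(|n_h|/n_z) = arctan(0.659/0.495) = 53.1°.
The horizontal component of n points toward azimuth atan2(n_x, n_y) = 20°, the dip direction.

true dip 53°, dip direction 020°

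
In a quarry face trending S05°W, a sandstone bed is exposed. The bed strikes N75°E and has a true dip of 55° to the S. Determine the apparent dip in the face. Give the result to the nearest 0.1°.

The section lies 70° from the strike.
tan(apparent dip) = tan 55° · sin 70° = 1.3420
α = arctan(1.3420) = 53.31°

53.3°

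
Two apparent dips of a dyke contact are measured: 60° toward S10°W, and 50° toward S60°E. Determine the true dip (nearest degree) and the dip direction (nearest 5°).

Each apparent-dip line lies in the plane. As unit vectors (x east, y north, z up), v₁ plunges 60°→S10°W and v₂ plunges 50°→S60°E.
The plane normal is n = v₁ × v₂ ∝ (0.099, -0.549, 0.302).
Dip δ = arctan(|n_h|/n_z) = arctan(0.557/0.302) = 61.6°.
Dip direction = atan2(0.099, -0.549) = 170° (azimuth of n's horizontal projection).

true dip 62°, dip direction 170°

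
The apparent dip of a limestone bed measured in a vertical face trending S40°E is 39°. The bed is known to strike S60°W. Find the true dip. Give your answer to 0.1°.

39.4°

β = acute angle between strike S60°W and section S40°E = 80°.
tan δ = tan α / sin β = tan 39° / sin 80° = 0.8098 / 0.9848 = 0.8223
δ = arctan(0.8223) = 39.43°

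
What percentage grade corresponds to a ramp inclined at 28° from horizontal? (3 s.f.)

grade % = 100 × tan 28° = 100 × 0.5317

53.2%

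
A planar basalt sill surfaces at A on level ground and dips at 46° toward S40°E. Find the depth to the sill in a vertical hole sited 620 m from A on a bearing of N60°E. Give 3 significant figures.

The hole lies 80° from the dip direction, so the down-dip offset is 620 × cos 80° = 107.66 m.
Depth = down-dip offset × tan(dip) = 107.66 × tan 46° = 107.66 × 1.0355
Depth = 111.49 m

111 m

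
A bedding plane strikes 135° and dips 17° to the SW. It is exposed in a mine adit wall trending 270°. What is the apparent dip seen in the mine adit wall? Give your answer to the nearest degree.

12°

The strike is 135° and the section trends 270°; the acute angle between them is β = 45°.
tan(apparent dip) = tan 17° · sin 45° = 0.2162
α = arctan(0.2162) = 12.20°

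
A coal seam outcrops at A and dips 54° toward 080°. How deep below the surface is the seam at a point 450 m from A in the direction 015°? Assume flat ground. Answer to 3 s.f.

262 m

The hole lies 65° from the dip direction, so the down-dip offset is 450 × cos 65° = 190.18 m.
Depth = down-dip offset × tan(dip) = 190.18 × tan 54° = 190.18 × 1.3764
Depth = 261.76 m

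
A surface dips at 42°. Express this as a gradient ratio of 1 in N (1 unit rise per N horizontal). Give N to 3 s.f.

1 : N means tan θ = 1/N, so N = 1/tan 42° = 1/0.9004

1 in 1.11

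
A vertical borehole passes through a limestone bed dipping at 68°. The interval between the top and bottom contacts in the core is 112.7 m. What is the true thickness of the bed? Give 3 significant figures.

42.2 m

True thickness t = h · cos(dip) = 112.7 × cos 68°
t = 112.7 × 0.3746 = 42.218 m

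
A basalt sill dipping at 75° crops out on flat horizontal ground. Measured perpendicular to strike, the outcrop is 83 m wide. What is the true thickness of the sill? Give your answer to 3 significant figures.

80.2 m

True thickness t = w · sin(dip) = 83 × sin 75°
t = 83 × 0.9659 = 80.172 m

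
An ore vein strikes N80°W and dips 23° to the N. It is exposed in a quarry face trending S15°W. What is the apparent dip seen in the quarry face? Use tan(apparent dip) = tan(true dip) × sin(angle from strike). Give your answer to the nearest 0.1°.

The section lies 85° from the strike.
tan α = tan 23° × sin 85° = 0.4245 × 0.9962 = 0.4229
apparent dip = arctan 0.4229 = 22.92°

22.9°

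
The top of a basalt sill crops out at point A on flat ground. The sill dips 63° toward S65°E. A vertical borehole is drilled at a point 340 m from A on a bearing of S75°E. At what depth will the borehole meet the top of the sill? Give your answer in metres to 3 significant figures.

657 m

The hole lies 10° from the dip direction, so the down-dip offset is 340 × cos 10° = 334.83 m.
Depth = down-dip offset × tan(dip) = 334.83 × tan 63° = 334.83 × 1.9626
Depth = 657.15 m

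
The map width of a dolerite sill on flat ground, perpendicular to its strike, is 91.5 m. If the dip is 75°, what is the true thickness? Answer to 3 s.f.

True thickness t = w · sin(dip) = 91.5 × sin 75°
t = 91.5 × 0.9659 = 88.382 m

88.4 m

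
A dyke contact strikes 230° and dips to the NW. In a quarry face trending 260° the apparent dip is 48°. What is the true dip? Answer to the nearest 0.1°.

65.8°

β = acute angle between strike 230° and section 260° = 30°.
tan(true dip) = tan 48° / sin 30° = 2.2212
δ = arctan(2.2212) = 65.76°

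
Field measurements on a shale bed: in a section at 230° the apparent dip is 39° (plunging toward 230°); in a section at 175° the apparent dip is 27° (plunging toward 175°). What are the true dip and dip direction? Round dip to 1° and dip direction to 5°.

true dip 39°, dip direction 225°

The two traces are lines in the plane: v₁ = (sin 230°·cos 39°, cos 230°·cos 39°, −sin 39°), v₂ = (sin 175°·cos 27°, cos 175°·cos 27°, −sin 27°).
Cross product v₁ × v₂ gives the pole to the plane: n ∝ (-0.332, -0.319, 0.567).
Dip δ = arctan(|n_h|/n_z) = arctan(0.460/0.567) = 39.1°.
Dip direction = atan2(-0.332, -0.319) = 226° (azimuth of n's horizontal projection).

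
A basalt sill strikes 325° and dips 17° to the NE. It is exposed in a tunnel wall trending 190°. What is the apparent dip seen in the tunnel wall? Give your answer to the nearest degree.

12°

The section lies 45° from the strike.
tan α = tan 17° × sin 45° = 0.3057 × 0.7071 = 0.2162
apparent dip = arctan 0.2162 = 12.20°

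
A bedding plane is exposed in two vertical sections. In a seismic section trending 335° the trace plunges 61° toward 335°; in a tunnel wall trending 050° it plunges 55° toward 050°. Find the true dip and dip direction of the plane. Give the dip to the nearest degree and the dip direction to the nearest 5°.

The two traces are lines in the plane: v₁ = (sin 335°·cos 61°, cos 335°·cos 61°, −sin 61°), v₂ = (sin 50°·cos 55°, cos 50°·cos 55°, −sin 55°).
Cross product v₁ × v₂ gives the pole to the plane: n ∝ (0.037, 0.552, 0.269).
True dip = arccos(n_z / |n|) = arccos(0.4366) = 64.1°.
The horizontal component of n points toward azimuth atan2(n_x, n_y) = 4°, the dip direction.

true dip 64°, dip direction 005°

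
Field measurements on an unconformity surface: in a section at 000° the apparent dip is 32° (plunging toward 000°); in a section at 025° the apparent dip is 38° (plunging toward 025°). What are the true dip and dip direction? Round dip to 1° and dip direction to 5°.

true dip 39°, dip direction 040°

Represent each trace as a vector plunging at its apparent dip toward its trend (east-north-up frame): v₁ = (0.000, 0.848, -0.530), v₂ = (0.333, 0.714, -0.616).
n = v₁ × v₂ = (0.144, 0.176, 0.282) (taken with n_z > 0).
Dip δ = arctan(|n_h|/n_z) = arctan(0.228/0.282) = 38.9°.
Dip direction = atan2(0.144, 0.176) = 39° (azimuth of n's horizontal projection).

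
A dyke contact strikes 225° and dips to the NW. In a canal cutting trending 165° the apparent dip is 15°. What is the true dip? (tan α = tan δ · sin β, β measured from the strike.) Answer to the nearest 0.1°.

17.2°

β = acute angle between strike 225° and section 165° = 60°.
tan δ = tan α / sin β = tan 15° / sin 60° = 0.2679 / 0.8660 = 0.3094
true dip = arctan 0.3094 = 17.19°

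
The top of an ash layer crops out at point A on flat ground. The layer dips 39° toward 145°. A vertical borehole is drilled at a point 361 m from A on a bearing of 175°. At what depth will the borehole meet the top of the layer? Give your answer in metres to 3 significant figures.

The hole lies 30° from the dip direction, so the down-dip offset is 361 × cos 30° = 312.64 m.
Depth = down-dip offset × tan(dip) = 312.64 × tan 39° = 312.64 × 0.8098
Depth = 253.17 m

253 m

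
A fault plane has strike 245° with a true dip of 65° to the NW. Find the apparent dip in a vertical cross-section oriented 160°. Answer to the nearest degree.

The strike is 245° and the section trends 160°; the acute angle between them is β = 85°.
tan(apparent dip) = tan 65° · sin 85° = 2.1363
apparent dip = arctan 2.1363 = 64.92°

65°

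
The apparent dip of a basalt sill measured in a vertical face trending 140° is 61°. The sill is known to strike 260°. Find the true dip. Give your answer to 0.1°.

64.4°

β = acute angle between strike 260° and section 140° = 60°.
tan δ = tan α / sin β = tan 61° / sin 60° = 1.8040 / 0.8660 = 2.0831
δ = arctan(2.0831) = 64.36°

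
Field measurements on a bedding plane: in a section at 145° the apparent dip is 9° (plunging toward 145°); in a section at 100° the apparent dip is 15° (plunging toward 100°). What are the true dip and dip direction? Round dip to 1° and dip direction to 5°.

The two traces are lines in the plane: v₁ = (sin 145°·cos 9°, cos 145°·cos 9°, −sin 9°), v₂ = (sin 100°·cos 15°, cos 100°·cos 15°, −sin 15°).
Cross product v₁ × v₂ gives the pole to the plane: n ∝ (0.183, -0.002, 0.675).
Dip δ = arctan(|n_h|/n_z) = arctan(0.183/0.675) = 15.2°.
Dip direction = azimuth of (n_x, n_y) = atan2(0.183, -0.002) = 91°.

true dip 15°, dip direction 090°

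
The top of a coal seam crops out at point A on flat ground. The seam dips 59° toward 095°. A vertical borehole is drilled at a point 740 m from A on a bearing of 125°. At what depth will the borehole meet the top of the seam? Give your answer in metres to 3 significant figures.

1070 m

The hole lies 30° from the dip direction, so the down-dip offset is 740 × cos 30° = 640.86 m.
Depth = down-dip offset × tan(dip) = 640.86 × tan 59° = 640.86 × 1.6643
Depth = 1066.57 m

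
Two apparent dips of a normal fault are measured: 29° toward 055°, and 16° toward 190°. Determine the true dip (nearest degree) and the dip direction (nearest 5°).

Each apparent-dip line lies in the plane. As unit vectors (x east, y north, z up), v₁ plunges 29°→055° and v₂ plunges 16°→190°.
The plane normal is n = v₁ × v₂ ∝ (0.597, -0.278, 0.594).
True dip = arccos(n_z / |n|) = arccos(0.6699) = 47.9°.
The horizontal component of n points toward azimuth atan2(n_x, n_y) = 115°, the dip direction.

true dip 48°, dip direction 115°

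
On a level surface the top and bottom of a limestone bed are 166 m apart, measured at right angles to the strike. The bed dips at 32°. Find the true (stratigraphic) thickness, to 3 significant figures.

True thickness t = w · sin(dip) = 166 × sin 32°
t = 166 × 0.5299 = 87.967 m

88.0 m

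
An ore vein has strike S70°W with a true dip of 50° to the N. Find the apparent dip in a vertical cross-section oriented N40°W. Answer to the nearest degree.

The section lies 70° from the strike.
tan(apparent dip) = tan 50° · sin 70° = 1.1199
α = arctan(1.1199) = 48.24°

48°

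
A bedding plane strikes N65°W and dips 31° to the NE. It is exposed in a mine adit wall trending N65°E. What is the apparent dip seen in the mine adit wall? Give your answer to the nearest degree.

25°

The section lies 50° from the strike.
tan α = tan 31° × sin 50° = 0.6009 × 0.7660 = 0.4603
α = arctan(0.4603) = 24.72°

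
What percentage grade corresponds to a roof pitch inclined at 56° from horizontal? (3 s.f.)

grade % = 100 × tan 56° = 100 × 1.4826

148%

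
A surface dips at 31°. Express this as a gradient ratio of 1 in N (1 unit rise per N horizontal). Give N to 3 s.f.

1 : N means tan θ = 1/N, so N = 1/tan 31° = 1/0.6009

1 in 1.66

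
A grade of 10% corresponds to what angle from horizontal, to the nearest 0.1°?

tan θ = 10/100 = 0.1000
θ = arctan(0.1000) = 5.71°

5.7°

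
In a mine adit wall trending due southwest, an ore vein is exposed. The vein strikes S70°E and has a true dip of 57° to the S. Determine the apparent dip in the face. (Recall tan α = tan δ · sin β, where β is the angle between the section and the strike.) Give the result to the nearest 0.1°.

54.4°

The section lies 65° from the strike.
tan α = tan 57° × sin 65° = 1.5399 × 0.9063 = 1.3956
α = arctan(1.3956) = 54.38°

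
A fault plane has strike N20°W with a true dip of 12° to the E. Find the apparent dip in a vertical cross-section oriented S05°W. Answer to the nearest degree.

5°

Angle between strike (N20°W) and section (S05°W): β = 25°.
tan α = tan 12° × sin 25° = 0.2126 × 0.4226 = 0.0898
apparent dip = arctan 0.0898 = 5.13°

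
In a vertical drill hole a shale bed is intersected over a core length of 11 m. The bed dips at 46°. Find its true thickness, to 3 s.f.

7.64 m

True thickness t = h · cos(dip) = 11 × cos 46°
t = 11 × 0.6947 = 7.641 m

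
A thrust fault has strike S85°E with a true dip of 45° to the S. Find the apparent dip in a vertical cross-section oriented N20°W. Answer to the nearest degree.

The strike is S85°E and the section trends N20°W; the acute angle between them is β = 65°.
tan α = tan 45° × sin 65° = 1.0000 × 0.9063 = 0.9063
apparent dip = arctan 0.9063 = 42.19°

42°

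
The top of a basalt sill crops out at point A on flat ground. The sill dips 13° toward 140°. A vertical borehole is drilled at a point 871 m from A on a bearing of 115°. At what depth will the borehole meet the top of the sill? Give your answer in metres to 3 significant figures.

The hole lies 25° from the dip direction, so the down-dip offset is 871 × cos 25° = 789.39 m.
Depth = down-dip offset × tan(dip) = 789.39 × tan 13° = 789.39 × 0.2309
Depth = 182.25 m

182 m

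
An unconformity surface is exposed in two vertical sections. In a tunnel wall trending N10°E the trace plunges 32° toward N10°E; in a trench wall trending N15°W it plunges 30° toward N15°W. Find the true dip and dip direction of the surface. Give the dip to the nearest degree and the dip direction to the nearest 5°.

true dip 32°, dip direction 010°

The two traces are lines in the plane: v₁ = (sin 10°·cos 32°, cos 10°·cos 32°, −sin 32°), v₂ = (sin 345°·cos 30°, cos 345°·cos 30°, −sin 30°).
Cross product v₁ × v₂ gives the pole to the plane: n ∝ (0.026, 0.192, 0.310).
Dip δ = arctan(|n_h|/n_z) = arctan(0.194/0.310) = 32.0°.
Dip direction = azimuth of (n_x, n_y) = atan2(0.026, 0.192) = 8°.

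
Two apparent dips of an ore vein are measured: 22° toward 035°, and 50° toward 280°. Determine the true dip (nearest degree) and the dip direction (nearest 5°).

The two traces are lines in the plane: v₁ = (sin 35°·cos 22°, cos 35°·cos 22°, −sin 22°), v₂ = (sin 280°·cos 50°, cos 280°·cos 50°, −sin 50°).
Cross product v₁ × v₂ gives the pole to the plane: n ∝ (-0.540, 0.645, 0.540).
Dip δ = arctan(|n_h|/n_z) = arctan(0.841/0.540) = 57.3°.
Dip direction = atan2(-0.540, 0.645) = 320° (azimuth of n's horizontal projection).

true dip 57°, dip direction 320°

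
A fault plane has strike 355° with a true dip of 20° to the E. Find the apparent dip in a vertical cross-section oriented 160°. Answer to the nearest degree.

5°

The strike is 355° and the section trends 160°; the acute angle between them is β = 15°.
tan(apparent dip) = tan 20° · sin 15° = 0.0942
apparent dip = arctan 0.0942 = 5.38°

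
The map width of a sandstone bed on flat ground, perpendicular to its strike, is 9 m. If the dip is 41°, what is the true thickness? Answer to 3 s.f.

True thickness t = w · sin(dip) = 9 × sin 41°
t = 9 × 0.6561 = 5.905 m

5.90 m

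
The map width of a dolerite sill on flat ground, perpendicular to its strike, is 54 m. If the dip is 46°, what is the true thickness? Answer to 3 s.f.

True thickness t = w · sin(dip) = 54 × sin 46°
t = 54 × 0.7193 = 38.844 m

38.8 m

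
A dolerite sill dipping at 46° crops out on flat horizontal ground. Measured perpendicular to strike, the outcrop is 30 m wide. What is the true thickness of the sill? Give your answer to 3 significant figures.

True thickness t = w · sin(dip) = 30 × sin 46°
t = 30 × 0.7193 = 21.580 m

21.6 m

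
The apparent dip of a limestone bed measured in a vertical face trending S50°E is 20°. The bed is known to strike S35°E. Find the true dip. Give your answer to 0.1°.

The section is 15° from the strike.
tan(true dip) = tan 20° / sin 15° = 1.4063
δ = arctan(1.4063) = 54.58°

54.6°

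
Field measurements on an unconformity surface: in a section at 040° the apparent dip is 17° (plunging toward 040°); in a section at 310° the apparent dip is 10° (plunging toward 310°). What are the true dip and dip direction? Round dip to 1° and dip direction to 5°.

true dip 19°, dip direction 010°

Each apparent-dip line lies in the plane. As unit vectors (x east, y north, z up), v₁ plunges 17°→040° and v₂ plunges 10°→310°.
Cross product v₁ × v₂ gives the pole to the plane: n ∝ (0.058, 0.327, 0.942).
True dip = arccos(n_z / |n|) = arccos(0.9430) = 19.4°.
Dip direction = atan2(0.058, 0.327) = 10° (azimuth of n's horizontal projection).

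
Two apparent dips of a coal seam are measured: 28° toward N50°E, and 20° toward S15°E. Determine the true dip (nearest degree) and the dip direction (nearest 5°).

The two traces are lines in the plane: v₁ = (sin 50°·cos 28°, cos 50°·cos 28°, −sin 28°), v₂ = (sin 165°·cos 20°, cos 165°·cos 20°, −sin 20°).
The plane normal is n = v₁ × v₂ ∝ (0.620, -0.117, 0.752).
True dip = arccos(n_z / |n|) = arccos(0.7659) = 40.0°.
Dip direction = atan2(0.620, -0.117) = 101° (azimuth of n's horizontal projection).

true dip 40°, dip direction 100°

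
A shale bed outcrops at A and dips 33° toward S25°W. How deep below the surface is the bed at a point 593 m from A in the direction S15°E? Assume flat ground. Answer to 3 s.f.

295 m

The hole lies 40° from the dip direction, so the down-dip offset is 593 × cos 40° = 454.26 m.
Depth = down-dip offset × tan(dip) = 454.26 × tan 33° = 454.26 × 0.6494
Depth = 295.00 m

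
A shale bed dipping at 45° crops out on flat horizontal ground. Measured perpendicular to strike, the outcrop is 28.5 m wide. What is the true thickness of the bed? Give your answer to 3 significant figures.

20.2 m

True thickness t = w · sin(dip) = 28.5 × sin 45°
t = 28.5 × 0.7071 = 20.153 m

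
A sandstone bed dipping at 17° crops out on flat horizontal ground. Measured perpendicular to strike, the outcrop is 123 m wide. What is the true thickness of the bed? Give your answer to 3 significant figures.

36.0 m

True thickness t = w · sin(dip) = 123 × sin 17°
t = 123 × 0.2924 = 35.962 m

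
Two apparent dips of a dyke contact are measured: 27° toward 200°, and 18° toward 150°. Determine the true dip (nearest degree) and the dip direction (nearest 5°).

true dip 27°, dip direction 200°

Represent each trace as a vector plunging at its apparent dip toward its trend (east-north-up frame): v₁ = (-0.305, -0.837, -0.454), v₂ = (0.476, -0.824, -0.309).
The plane normal is n = v₁ × v₂ ∝ (-0.115, -0.310, 0.649).
tan δ = √(n_x²+n_y²)/n_z = 0.331/0.649, so δ = 27.0°.
Dip direction = atan2(-0.115, -0.310) = 200° (azimuth of n's horizontal projection).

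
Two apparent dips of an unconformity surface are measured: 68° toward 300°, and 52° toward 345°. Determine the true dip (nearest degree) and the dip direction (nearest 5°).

The two traces are lines in the plane: v₁ = (sin 300°·cos 68°, cos 300°·cos 68°, −sin 68°), v₂ = (sin 345°·cos 52°, cos 345°·cos 52°, −sin 52°).
n = v₁ × v₂ = (-0.404, 0.108, 0.163) (taken with n_z > 0).
tan δ = √(n_x²+n_y²)/n_z = 0.418/0.163, so δ = 68.7°.
The horizontal component of n points toward azimuth atan2(n_x, n_y) = 285°, the dip direction.

true dip 69°, dip direction 285°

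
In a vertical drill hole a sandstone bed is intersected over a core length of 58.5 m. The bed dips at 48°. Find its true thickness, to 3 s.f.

True thickness t = h · cos(dip) = 58.5 × cos 48°
t = 58.5 × 0.6691 = 39.144 m

39.1 m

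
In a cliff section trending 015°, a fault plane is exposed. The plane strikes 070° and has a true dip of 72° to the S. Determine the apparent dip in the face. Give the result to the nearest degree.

68°

Angle between strike (070°) and section (015°): β = 55°.
tan(apparent dip) = tan 72° · sin 55° = 2.5211
apparent dip = arctan 2.5211 = 68.36°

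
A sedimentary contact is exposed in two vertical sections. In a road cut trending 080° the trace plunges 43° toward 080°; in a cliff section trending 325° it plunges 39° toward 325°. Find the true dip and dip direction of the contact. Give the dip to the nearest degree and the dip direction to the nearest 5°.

Each apparent-dip line lies in the plane. As unit vectors (x east, y north, z up), v₁ plunges 43°→080° and v₂ plunges 39°→325°.
The plane normal is n = v₁ × v₂ ∝ (0.354, 0.757, 0.515).
tan δ = √(n_x²+n_y²)/n_z = 0.836/0.515, so δ = 58.4°.
Dip direction = atan2(0.354, 0.757) = 25° (azimuth of n's horizontal projection).

true dip 58°, dip direction 025°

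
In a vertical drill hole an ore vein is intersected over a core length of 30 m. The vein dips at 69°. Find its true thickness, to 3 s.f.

True thickness t = h · cos(dip) = 30 × cos 69°
t = 30 × 0.3584 = 10.751 m

10.8 m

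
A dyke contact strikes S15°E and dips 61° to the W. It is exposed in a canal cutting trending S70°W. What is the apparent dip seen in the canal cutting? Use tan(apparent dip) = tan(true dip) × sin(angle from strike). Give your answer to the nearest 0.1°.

60.9°

Angle between strike (S15°E) and section (S70°W): β = 85°.
tan(apparent dip) = tan 61° · sin 85° = 1.7972
apparent dip = arctan 1.7972 = 60.91°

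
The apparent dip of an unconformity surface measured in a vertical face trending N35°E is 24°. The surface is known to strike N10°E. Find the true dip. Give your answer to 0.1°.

46.5°

The section is 25° from the strike.
tan δ = tan α / sin β = tan 24° / sin 25° = 0.4452 / 0.4226 = 1.0535
true dip = arctan 1.0535 = 46.49°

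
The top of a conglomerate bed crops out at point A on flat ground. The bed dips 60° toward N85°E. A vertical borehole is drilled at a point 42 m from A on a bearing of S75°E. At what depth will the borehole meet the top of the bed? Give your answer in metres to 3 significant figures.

68.4 m

The hole lies 20° from the dip direction, so the down-dip offset is 42 × cos 20° = 39.47 m.
Depth = down-dip offset × tan(dip) = 39.47 × tan 60° = 39.47 × 1.7321
Depth = 68.36 m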